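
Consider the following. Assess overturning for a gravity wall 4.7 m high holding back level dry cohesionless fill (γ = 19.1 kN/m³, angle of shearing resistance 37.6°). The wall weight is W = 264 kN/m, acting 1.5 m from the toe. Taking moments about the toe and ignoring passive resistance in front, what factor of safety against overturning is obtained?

K_a = tan²(45° − 37.6°/2) = 0.2421.
P_a = ½K_aγH² = 0.5×0.2421×19.1×4.7² = 51.08 kN/m, acting at H/3 = 1.567 m above the base.
Overturning moment M_o = P_a × H/3 = 51.08 × 1.567 = 80.02.
Resisting moment M_r = W × 1.5 = 264 × 1.5 = 396.0.
FS_overturning = M_r/M_o = 396.0/80.02 = 4.949.

4.95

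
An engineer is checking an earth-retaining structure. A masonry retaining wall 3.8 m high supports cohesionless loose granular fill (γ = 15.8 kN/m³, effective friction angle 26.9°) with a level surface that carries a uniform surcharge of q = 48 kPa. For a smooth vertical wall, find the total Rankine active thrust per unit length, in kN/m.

112 kN/m

K_a = tan²(45° − φ/2) = 0.3770.
Soil triangle: ½ K_a γ H² = 0.5×0.3770×15.8×3.8² = 43.01 kN/m.
Surcharge rectangle: K_a q H = 0.3770×48×3.8 = 68.76 kN/m.
Total = 43.01 + 68.76 = 111.8 kN/m.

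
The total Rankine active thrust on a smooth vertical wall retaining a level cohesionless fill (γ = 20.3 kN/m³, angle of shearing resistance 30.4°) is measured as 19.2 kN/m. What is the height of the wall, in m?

2.40 m

K_a = 0.3280. P_a = ½ K_a γ H² ⇒ H = √(2P_a/(K_a γ)).
H = √(2×19.2/(0.3280×20.3)) = 2.402 m.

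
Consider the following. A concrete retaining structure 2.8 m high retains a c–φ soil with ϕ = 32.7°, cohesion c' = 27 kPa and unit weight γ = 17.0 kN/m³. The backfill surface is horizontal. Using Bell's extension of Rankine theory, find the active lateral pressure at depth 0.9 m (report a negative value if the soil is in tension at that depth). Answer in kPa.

-24.9 kPa

K_a = (1 − sin φ)/(1 + sin φ) = 0.2985.
σ_a = K_a γ z − 2c√K_a = 0.2985×17.0×0.9 − 2×27×0.5464 = -24.94 kPa.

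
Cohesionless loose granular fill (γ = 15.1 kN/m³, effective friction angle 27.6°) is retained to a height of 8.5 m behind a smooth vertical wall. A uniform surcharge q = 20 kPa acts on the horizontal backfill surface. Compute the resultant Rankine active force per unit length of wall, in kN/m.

262 kN/m

K_a = tan²(45° − φ/2) = 0.3668.
Soil triangle: ½ K_a γ H² = 0.5×0.3668×15.1×8.5² = 200.1 kN/m.
Surcharge rectangle: K_a q H = 0.3668×20×8.5 = 62.35 kN/m.
Total = 200.1 + 62.35 = 262.4 kN/m.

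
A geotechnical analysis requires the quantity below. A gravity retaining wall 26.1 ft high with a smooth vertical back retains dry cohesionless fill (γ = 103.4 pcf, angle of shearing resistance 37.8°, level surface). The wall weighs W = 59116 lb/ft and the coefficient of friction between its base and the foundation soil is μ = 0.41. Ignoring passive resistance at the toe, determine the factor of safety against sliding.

K_a = tan²(45° − 37.8°/2) = 0.2400.
P_a = ½K_aγH² = 0.5×0.2400×103.4×26.1² = 8452 lb/ft, acting at H/3 = 8.700 ft above the base.
FS_sliding = μW / P_a = 0.41×59116 / 8452 = 2.868.

2.87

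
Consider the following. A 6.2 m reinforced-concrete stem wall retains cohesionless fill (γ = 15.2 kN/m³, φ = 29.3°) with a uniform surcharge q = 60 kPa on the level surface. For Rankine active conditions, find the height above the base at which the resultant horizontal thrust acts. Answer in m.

2.65 m

K_a = 0.3428.
Triangular part P₁ = ½K_aγH² = 100.2 at H/3 = 2.067 m; rectangular part P₂ = K_a q H = 127.5 at H/2 = 3.100 m.
ȳ = (P₁·2.067 + P₂·3.100)/(P₁+P₂) = 2.645 m.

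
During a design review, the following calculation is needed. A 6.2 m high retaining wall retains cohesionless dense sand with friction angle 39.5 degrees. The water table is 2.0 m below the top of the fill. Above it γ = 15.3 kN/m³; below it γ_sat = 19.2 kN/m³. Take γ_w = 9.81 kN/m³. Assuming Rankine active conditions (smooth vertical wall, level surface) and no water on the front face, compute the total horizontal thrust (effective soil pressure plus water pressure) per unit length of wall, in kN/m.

K_a = tan²(45° − φ/2) = 0.2224.
γ' = 19.2 − 9.81 = 9.390 kN/m³. Depth below WT = 4.2 m.
σ'_h at WT = K_a γ d_w = 6.807 kPa; at base = 6.807 + K_a γ' × 4.2 = 15.58 kPa.
P₁ (0–2.0 m) = ½×6.807×2.0 = 6.807. P₂ (2.0–6.2 m) = ½(6.807+15.58)×4.2 = 47.01.
P_w = ½ γ_w h₂² = 0.5×9.81×4.2² = 86.52. Total = 6.807+47.01+86.52 = 140.3 kN/m.

140 kN/m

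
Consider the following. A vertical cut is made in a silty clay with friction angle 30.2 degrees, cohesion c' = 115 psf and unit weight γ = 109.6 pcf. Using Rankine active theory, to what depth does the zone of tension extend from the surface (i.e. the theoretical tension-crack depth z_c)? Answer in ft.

K_a = tan²(45° − 30.2°/2) = 0.3307; √K_a = 0.5750.
The active pressure is zero where K_a γ z = 2c√K_a, so z_c = 2c/(γ√K_a) = 2×115/(109.6×0.5750) = 3.649 ft.

3.65 ft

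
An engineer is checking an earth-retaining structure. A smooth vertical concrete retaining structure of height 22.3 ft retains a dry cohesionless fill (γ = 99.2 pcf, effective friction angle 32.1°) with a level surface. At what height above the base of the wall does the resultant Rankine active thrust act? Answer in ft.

K_a = 0.3060.
The pressure distribution is triangular, so the resultant acts at H/3 above the base = 22.3/3 = 7.433 ft.

7.43 ft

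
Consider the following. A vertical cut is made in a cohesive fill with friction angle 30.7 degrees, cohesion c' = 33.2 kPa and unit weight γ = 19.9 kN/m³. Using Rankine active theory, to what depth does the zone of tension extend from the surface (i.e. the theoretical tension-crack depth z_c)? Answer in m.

K_a = tan²(45° − 30.7°/2) = 0.3240; √K_a = 0.5692.
The active pressure is zero where K_a γ z = 2c√K_a, so z_c = 2c/(γ√K_a) = 2×33.2/(19.9×0.5692) = 5.862 m.

5.86 m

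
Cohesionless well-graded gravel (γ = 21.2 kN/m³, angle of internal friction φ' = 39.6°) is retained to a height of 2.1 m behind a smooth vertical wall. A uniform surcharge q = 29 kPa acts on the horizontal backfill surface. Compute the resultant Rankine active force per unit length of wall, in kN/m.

K_a = tan²(45° − φ/2) = 0.2214.
Soil triangle: ½ K_a γ H² = 0.5×0.2214×21.2×2.1² = 10.35 kN/m.
Surcharge rectangle: K_a q H = 0.2214×29×2.1 = 13.49 kN/m.
Total = 10.35 + 13.49 = 23.84 kN/m.

23.8 kN/m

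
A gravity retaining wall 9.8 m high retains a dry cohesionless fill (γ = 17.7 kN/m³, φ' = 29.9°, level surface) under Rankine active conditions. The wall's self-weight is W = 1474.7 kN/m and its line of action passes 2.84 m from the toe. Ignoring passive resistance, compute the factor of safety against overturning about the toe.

K_a = tan²(45° − 29.9°/2) = 0.3347.
P_a = ½K_aγH² = 0.5×0.3347×17.7×9.8² = 284.5 kN/m, acting at H/3 = 3.267 m above the base.
Overturning moment M_o = P_a × H/3 = 284.5 × 3.267 = 929.2.
Resisting moment M_r = W × 2.84 = 1474.7 × 2.84 = 4188.
FS_overturning = M_r/M_o = 4188/929.2 = 4.507.

4.51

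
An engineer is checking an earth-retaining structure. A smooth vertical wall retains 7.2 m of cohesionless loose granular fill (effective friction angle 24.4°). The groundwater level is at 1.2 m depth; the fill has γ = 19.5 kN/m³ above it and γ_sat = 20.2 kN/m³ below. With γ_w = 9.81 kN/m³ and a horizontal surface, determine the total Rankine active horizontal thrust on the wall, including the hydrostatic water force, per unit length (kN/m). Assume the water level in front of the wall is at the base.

K_a = tan²(45° − φ/2) = 0.4153.
γ' = 20.2 − 9.81 = 10.39 kN/m³. Depth below WT = 6.0 m.
σ'_h at WT = K_a γ d_w = 9.719 kPa; at base = 9.719 + K_a γ' × 6.0 = 35.61 kPa.
P₁ (0–1.2 m) = ½×9.719×1.2 = 5.831. P₂ (1.2–7.2 m) = ½(9.719+35.61)×6.0 = 136.0.
P_w = ½ γ_w h₂² = 0.5×9.81×6.0² = 176.6. Total = 5.831+136.0+176.6 = 318.4 kN/m.

318 kN/m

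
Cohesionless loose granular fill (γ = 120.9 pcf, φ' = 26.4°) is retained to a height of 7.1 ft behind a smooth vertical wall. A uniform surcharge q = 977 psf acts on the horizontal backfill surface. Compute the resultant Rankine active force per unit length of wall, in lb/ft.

K_a = tan²(45° − φ/2) = 0.3844.
Soil triangle: ½ K_a γ H² = 0.5×0.3844×120.9×7.1² = 1171 lb/ft.
Surcharge rectangle: K_a q H = 0.3844×977×7.1 = 2667 lb/ft.
Total = 1171 + 2667 = 3838 lb/ft.

3840 lb/ft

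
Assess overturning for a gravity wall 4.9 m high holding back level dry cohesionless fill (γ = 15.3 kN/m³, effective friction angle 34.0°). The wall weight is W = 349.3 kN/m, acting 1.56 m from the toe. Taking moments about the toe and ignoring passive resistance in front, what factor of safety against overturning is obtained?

K_a = tan²(45° − 34.0°/2) = 0.2827.
P_a = ½K_aγH² = 0.5×0.2827×15.3×4.9² = 51.93 kN/m, acting at H/3 = 1.633 m above the base.
Overturning moment M_o = P_a × H/3 = 51.93 × 1.633 = 84.82.
Resisting moment M_r = W × 1.56 = 349.3 × 1.56 = 544.9.
FS_overturning = M_r/M_o = 544.9/84.82 = 6.425.

6.42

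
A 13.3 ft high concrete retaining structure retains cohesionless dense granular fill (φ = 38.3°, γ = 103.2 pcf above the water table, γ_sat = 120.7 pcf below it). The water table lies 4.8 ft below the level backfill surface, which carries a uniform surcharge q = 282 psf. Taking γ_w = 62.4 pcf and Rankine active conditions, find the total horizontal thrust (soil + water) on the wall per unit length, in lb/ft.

4900 lb/ft

K_a = tan²(45° − φ/2) = 0.2347.
γ' = 120.7 − 62.4 = 58.30 pcf. h₂ = H − d_w = 8.5 ft.
σ'_h: at surface K_a·q = 66.20; at WT K_a(q+γd_w) = 182.5; at base K_a(q+γd_w+γ'h₂) = 298.8 psf.
P₁ = ½(66.20+182.5)×4.8 = 596.8; P₂ = ½(182.5+298.8)×8.5 = 2045; P_w = ½γ_w h₂² = 2254.
Total = 596.8+2045+2254 = 4896 lb/ft.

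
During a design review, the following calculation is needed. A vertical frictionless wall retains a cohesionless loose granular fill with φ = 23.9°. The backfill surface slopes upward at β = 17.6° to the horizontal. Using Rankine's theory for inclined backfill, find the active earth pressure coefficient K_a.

0.533

K_a = cos β · (cos β − √(cos²β − cos²φ)) / (cos β + √(cos²β − cos²φ)).
cos β = 0.9532, cos φ = 0.9143, √(cos²β − cos²φ) = 0.2697.
K_a = 0.9532 × (0.9532 − 0.2697)/(0.9532 + 0.2697) = 0.5328.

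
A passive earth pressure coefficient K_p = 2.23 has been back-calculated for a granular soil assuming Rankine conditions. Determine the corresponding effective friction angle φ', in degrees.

K_p = (1+sin φ)/(1−sin φ) ⇒ sin φ = (K_p − 1)/(K_p + 1) = 0.3808.
φ = arcsin(0.3808) = 22.38°.

22.4°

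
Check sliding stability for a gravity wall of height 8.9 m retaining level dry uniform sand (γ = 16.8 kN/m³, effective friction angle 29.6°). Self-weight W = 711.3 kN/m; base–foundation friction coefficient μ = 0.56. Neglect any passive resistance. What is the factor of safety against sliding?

K_a = tan²(45° − 29.6°/2) = 0.3387.
P_a = ½K_aγH² = 0.5×0.3387×16.8×8.9² = 225.4 kN/m, acting at H/3 = 2.967 m above the base.
FS_sliding = μW / P_a = 0.56×711.3 / 225.4 = 1.767.

1.77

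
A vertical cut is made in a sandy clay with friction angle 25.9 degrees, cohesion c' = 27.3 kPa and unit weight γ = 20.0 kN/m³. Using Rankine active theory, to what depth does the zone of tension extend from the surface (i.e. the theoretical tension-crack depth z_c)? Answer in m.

K_a = tan²(45° − 25.9°/2) = 0.3920; √K_a = 0.6261.
The active pressure is zero where K_a γ z = 2c√K_a, so z_c = 2c/(γ√K_a) = 2×27.3/(20.0×0.6261) = 4.360 m.

4.36 m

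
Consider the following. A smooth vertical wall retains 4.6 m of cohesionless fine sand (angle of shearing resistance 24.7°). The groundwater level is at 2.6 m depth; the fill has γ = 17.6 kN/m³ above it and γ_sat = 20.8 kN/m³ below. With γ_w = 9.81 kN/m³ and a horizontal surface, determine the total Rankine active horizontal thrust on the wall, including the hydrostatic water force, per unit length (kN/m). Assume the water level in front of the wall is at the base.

90.6 kN/m

K_a = tan²(45° − φ/2) = 0.4106.
γ' = 20.8 − 9.81 = 10.99 kN/m³. Depth below WT = 2.0 m.
σ'_h at WT = K_a γ d_w = 18.79 kPa; at base = 18.79 + K_a γ' × 2.0 = 27.81 kPa.
P₁ (0–2.6 m) = ½×18.79×2.6 = 24.42. P₂ (2.6–4.6 m) = ½(18.79+27.81)×2.0 = 46.60.
P_w = ½ γ_w h₂² = 0.5×9.81×2.0² = 19.62. Total = 24.42+46.60+19.62 = 90.64 kN/m.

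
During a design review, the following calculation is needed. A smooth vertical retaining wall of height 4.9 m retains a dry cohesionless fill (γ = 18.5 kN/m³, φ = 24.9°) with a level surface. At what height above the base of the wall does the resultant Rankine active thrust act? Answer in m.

K_a = 0.4074.
The pressure distribution is triangular, so the resultant acts at H/3 above the base = 4.9/3 = 1.633 m.

1.63 m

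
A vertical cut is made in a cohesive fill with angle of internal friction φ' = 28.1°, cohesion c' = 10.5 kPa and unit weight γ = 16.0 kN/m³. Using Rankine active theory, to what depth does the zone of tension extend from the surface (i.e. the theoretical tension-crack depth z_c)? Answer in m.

K_a = tan²(45° − 28.1°/2) = 0.3596; √K_a = 0.5997.
The active pressure is zero where K_a γ z = 2c√K_a, so z_c = 2c/(γ√K_a) = 2×10.5/(16.0×0.5997) = 2.189 m.

2.19 m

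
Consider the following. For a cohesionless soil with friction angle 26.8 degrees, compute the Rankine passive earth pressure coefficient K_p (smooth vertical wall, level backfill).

K_p = (1 + sin φ)/(1 − sin φ) = tan²(45° + 26.8°/2) = 2.642.

2.64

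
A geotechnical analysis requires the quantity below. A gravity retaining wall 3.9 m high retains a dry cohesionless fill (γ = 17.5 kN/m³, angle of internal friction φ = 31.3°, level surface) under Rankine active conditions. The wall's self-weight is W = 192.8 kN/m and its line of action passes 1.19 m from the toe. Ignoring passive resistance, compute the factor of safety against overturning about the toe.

K_a = tan²(45° − 31.3°/2) = 0.3162.
P_a = ½K_aγH² = 0.5×0.3162×17.5×3.9² = 42.08 kN/m, acting at H/3 = 1.300 m above the base.
Overturning moment M_o = P_a × H/3 = 42.08 × 1.300 = 54.71.
Resisting moment M_r = W × 1.19 = 192.8 × 1.19 = 229.4.
FS_overturning = M_r/M_o = 229.4/54.71 = 4.194.

4.19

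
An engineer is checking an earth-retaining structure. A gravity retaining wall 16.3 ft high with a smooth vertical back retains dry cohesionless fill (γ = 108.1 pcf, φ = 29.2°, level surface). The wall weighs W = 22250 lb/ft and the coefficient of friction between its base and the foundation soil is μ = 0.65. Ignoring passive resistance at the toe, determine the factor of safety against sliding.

2.93

K_a = tan²(45° − 29.2°/2) = 0.3442.
P_a = ½K_aγH² = 0.5×0.3442×108.1×16.3² = 4943 lb/ft, acting at H/3 = 5.433 ft above the base.
FS_sliding = μW / P_a = 0.65×22250 / 4943 = 2.926.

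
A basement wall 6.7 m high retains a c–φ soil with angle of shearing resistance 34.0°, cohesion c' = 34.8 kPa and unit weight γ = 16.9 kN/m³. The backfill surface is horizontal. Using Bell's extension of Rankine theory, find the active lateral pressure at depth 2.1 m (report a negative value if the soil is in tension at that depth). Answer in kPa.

-27.0 kPa

K_a = (1 − sin φ)/(1 + sin φ) = 0.2827.
σ_a = K_a γ z − 2c√K_a = 0.2827×16.9×2.1 − 2×34.8×0.5317 = -26.97 kPa.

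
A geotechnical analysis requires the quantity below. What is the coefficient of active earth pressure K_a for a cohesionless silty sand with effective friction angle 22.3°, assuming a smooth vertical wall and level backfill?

0.450

K_a = tan²(45° − φ/2) = tan²(33.85°) = 0.4498.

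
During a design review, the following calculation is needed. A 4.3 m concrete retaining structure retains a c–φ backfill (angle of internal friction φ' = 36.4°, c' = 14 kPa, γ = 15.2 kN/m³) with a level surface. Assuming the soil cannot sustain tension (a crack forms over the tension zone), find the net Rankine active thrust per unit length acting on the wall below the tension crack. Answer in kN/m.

0.828 kN/m

K_a = 0.2552; √K_a = 0.5051.
Tension-crack depth z_c = 2c/(γ√K_a) = 2×14/(15.2×0.5051) = 3.647 m.
σ_a at base = K_a γ H − 2c√K_a = 0.2552×15.2×4.3 − 2×14×0.5051 = 2.534 kPa.
P_a = ½ × 2.534 × (H − z_c) = 0.5×2.534×0.6533 = 0.8275 kN/m.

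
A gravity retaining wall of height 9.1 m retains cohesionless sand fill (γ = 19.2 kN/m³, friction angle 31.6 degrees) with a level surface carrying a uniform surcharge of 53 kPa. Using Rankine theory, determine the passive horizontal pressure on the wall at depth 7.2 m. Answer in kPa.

612 kPa

K_p = (1 + sin φ)/(1 − sin φ) = 3.202.
σ_v = γz + q = 19.2 × 7.2 + 53 = 191.2 kPa.
σ_h = K_p σ_v = 3.202 × 191.2 = 612.3 kPa.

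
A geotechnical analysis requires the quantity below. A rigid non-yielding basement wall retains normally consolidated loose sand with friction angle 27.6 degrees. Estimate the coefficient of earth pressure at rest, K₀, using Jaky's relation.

K₀ = 1 − sin φ' = 1 − sin 27.6° = 0.5367.

0.537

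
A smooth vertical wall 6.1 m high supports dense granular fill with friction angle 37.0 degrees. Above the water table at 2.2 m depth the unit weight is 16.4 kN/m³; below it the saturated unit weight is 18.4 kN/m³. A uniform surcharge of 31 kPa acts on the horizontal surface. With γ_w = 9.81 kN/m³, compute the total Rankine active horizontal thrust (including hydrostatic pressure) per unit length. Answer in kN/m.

183 kN/m

K_a = tan²(45° − φ/2) = 0.2486.
γ' = 18.4 − 9.81 = 8.590 kN/m³. h₂ = H − d_w = 3.9 m.
σ'_h: at surface K_a·q = 7.706; at WT K_a(q+γd_w) = 16.67; at base K_a(q+γd_w+γ'h₂) = 25.00 kPa.
P₁ = ½(7.706+16.67)×2.2 = 26.82; P₂ = ½(16.67+25.00)×3.9 = 81.27; P_w = ½γ_w h₂² = 74.61.
Total = 26.82+81.27+74.61 = 182.7 kN/m.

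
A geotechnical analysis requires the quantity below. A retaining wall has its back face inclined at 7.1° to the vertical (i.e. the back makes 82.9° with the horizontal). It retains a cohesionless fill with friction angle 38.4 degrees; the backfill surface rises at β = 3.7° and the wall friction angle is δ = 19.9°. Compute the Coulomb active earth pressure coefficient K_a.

0.275

K_a = sin²(α+φ) / [sin²α · sin(α−δ) · (1 + √{sin(φ+δ)sin(φ−β) / (sin(α−δ)sin(α+β))})²].
With α = 82.9°, φ = 38.4°, δ = 19.9°, β = 3.7°: K_a = 0.2755.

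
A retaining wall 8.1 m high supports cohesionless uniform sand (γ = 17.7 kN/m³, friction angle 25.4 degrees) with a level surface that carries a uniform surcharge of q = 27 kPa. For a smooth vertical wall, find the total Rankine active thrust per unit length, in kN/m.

K_a = tan²(45° − φ/2) = 0.3996.
Soil triangle: ½ K_a γ H² = 0.5×0.3996×17.7×8.1² = 232.1 kN/m.
Surcharge rectangle: K_a q H = 0.3996×27×8.1 = 87.40 kN/m.
Total = 232.1 + 87.40 = 319.5 kN/m.

319 kN/m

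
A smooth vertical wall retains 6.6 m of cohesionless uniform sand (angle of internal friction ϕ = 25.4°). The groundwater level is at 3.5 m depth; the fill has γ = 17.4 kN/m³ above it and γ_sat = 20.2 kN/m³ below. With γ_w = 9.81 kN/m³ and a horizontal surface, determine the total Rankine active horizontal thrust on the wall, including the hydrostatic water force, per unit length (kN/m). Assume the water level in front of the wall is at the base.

K_a = tan²(45° − φ/2) = 0.3996.
γ' = 20.2 − 9.81 = 10.39 kN/m³. Depth below WT = 3.1 m.
σ'_h at WT = K_a γ d_w = 24.34 kPa; at base = 24.34 + K_a γ' × 3.1 = 37.21 kPa.
P₁ (0–3.5 m) = ½×24.34×3.5 = 42.59. P₂ (3.5–6.6 m) = ½(24.34+37.21)×3.1 = 95.40.
P_w = ½ γ_w h₂² = 0.5×9.81×3.1² = 47.14. Total = 42.59+95.40+47.14 = 185.1 kN/m.

185 kN/m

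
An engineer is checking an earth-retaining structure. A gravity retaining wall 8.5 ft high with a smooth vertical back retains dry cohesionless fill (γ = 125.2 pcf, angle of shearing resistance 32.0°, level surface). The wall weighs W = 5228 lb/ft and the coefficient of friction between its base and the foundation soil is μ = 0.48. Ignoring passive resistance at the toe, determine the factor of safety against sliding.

K_a = tan²(45° − 32.0°/2) = 0.3073.
P_a = ½K_aγH² = 0.5×0.3073×125.2×8.5² = 1390 lb/ft, acting at H/3 = 2.833 ft above the base.
FS_sliding = μW / P_a = 0.48×5228 / 1390 = 1.806.

1.81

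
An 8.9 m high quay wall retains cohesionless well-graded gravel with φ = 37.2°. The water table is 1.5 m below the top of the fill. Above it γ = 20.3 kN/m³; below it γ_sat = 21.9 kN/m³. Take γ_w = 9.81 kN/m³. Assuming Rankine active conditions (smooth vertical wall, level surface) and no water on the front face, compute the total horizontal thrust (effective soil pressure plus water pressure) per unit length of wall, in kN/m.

411 kN/m

K_a = tan²(45° − φ/2) = 0.2464.
γ' = 21.9 − 9.81 = 12.09 kN/m³. Depth below WT = 7.4 m.
σ'_h at WT = K_a γ d_w = 7.503 kPa; at base = 7.503 + K_a γ' × 7.4 = 29.55 kPa.
P₁ (0–1.5 m) = ½×7.503×1.5 = 5.628. P₂ (1.5–8.9 m) = ½(7.503+29.55)×7.4 = 137.1.
P_w = ½ γ_w h₂² = 0.5×9.81×7.4² = 268.6. Total = 5.628+137.1+268.6 = 411.3 kN/m.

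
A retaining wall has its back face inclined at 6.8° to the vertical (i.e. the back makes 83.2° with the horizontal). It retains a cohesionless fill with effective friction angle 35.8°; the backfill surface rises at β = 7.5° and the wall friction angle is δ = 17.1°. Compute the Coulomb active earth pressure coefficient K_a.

K_a = sin²(α+φ) / [sin²α · sin(α−δ) · (1 + √{sin(φ+δ)sin(φ−β) / (sin(α−δ)sin(α+β))})²].
With α = 83.2°, φ = 35.8°, δ = 17.1°, β = 7.5°: K_a = 0.3143.

0.314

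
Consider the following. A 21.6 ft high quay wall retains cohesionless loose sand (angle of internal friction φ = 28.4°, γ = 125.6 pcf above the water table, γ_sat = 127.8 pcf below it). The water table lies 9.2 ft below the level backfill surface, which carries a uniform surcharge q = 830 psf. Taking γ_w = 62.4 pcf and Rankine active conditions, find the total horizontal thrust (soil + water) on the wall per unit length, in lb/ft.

19900 lb/ft

K_a = tan²(45° − φ/2) = 0.3554.
γ' = 127.8 − 62.4 = 65.40 pcf. h₂ = H − d_w = 12.4 ft.
σ'_h: at surface K_a·q = 294.9; at WT K_a(q+γd_w) = 705.6; at base K_a(q+γd_w+γ'h₂) = 993.8 psf.
P₁ = ½(294.9+705.6)×9.2 = 4602; P₂ = ½(705.6+993.8)×12.4 = 10540; P_w = ½γ_w h₂² = 4797.
Total = 4602+10540+4797 = 19940 lb/ft.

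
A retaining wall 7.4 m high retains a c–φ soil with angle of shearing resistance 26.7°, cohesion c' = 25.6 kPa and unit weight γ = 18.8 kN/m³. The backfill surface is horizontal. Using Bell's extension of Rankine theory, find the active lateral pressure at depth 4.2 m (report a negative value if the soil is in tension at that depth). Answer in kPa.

K_a = (1 − sin φ)/(1 + sin φ) = 0.3800.
σ_a = K_a γ z − 2c√K_a = 0.3800×18.8×4.2 − 2×25.6×0.6164 = -1.559 kPa.

-1.56 kPa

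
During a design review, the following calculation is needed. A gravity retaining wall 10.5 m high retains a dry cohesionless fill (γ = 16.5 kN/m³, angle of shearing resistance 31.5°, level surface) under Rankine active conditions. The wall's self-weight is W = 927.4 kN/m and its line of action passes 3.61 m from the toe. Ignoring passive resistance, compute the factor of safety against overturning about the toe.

3.35

K_a = tan²(45° − 31.5°/2) = 0.3136.
P_a = ½K_aγH² = 0.5×0.3136×16.5×10.5² = 285.3 kN/m, acting at H/3 = 3.500 m above the base.
Overturning moment M_o = P_a × H/3 = 285.3 × 3.500 = 998.4.
Resisting moment M_r = W × 3.61 = 927.4 × 3.61 = 3348.
FS_overturning = M_r/M_o = 3348/998.4 = 3.353.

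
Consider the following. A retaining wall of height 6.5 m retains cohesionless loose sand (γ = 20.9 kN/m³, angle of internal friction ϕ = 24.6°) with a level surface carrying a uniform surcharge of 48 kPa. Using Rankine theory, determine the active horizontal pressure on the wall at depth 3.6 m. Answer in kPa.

K_a = (1 − sin φ)/(1 + sin φ) = 0.4121.
σ_v = γz + q = 20.9 × 3.6 + 48 = 123.2 kPa.
σ_h = K_a σ_v = 0.4121 × 123.2 = 50.79 kPa.

50.8 kPa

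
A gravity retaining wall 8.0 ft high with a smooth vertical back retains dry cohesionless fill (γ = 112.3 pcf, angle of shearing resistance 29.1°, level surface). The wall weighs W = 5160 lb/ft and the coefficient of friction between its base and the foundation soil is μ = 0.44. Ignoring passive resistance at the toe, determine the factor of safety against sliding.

1.83

K_a = tan²(45° − 29.1°/2) = 0.3456.
P_a = ½K_aγH² = 0.5×0.3456×112.3×8.0² = 1242 lb/ft, acting at H/3 = 2.667 ft above the base.
FS_sliding = μW / P_a = 0.44×5160 / 1242 = 1.828.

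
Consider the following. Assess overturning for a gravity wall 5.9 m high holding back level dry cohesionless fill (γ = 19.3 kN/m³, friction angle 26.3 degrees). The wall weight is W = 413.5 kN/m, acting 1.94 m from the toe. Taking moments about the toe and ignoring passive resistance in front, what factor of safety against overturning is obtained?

K_a = tan²(45° − 26.3°/2) = 0.3859.
P_a = ½K_aγH² = 0.5×0.3859×19.3×5.9² = 129.6 kN/m, acting at H/3 = 1.967 m above the base.
Overturning moment M_o = P_a × H/3 = 129.6 × 1.967 = 255.0.
Resisting moment M_r = W × 1.94 = 413.5 × 1.94 = 802.2.
FS_overturning = M_r/M_o = 802.2/255.0 = 3.146.

3.15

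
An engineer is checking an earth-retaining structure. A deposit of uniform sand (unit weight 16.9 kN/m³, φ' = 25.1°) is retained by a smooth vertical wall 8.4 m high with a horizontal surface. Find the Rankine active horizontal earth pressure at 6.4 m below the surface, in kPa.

43.7 kPa

K_a = (1 − sin φ)/(1 + sin φ) = 0.4043.
σ_h = K_a γ z = 0.4043 × 16.9 × 6.4 = 43.73 kPa.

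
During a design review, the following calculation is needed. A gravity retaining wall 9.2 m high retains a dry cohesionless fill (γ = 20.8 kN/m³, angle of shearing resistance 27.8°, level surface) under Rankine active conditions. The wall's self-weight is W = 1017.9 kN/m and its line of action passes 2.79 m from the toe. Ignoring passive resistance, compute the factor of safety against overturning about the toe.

K_a = tan²(45° − 27.8°/2) = 0.3639.
P_a = ½K_aγH² = 0.5×0.3639×20.8×9.2² = 320.3 kN/m, acting at H/3 = 3.067 m above the base.
Overturning moment M_o = P_a × H/3 = 320.3 × 3.067 = 982.3.
Resisting moment M_r = W × 2.79 = 1017.9 × 2.79 = 2840.
FS_overturning = M_r/M_o = 2840/982.3 = 2.891.

2.89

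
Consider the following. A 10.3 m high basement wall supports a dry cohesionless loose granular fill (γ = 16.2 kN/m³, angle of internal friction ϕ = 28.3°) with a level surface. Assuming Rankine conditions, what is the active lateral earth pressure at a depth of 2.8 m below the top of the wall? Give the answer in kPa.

16.2 kPa

K_a = (1 − sin φ)/(1 + sin φ) = 0.3568.
σ_h = K_a γ z = 0.3568 × 16.2 × 2.8 = 16.18 kPa.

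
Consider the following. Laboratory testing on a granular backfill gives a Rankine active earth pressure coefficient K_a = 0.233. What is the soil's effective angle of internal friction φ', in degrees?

K_a = tan²(45° − φ/2) ⇒ 45° − φ/2 = arctan(√0.233) = 25.77°.
φ = 2(45° − 25.77°) = 38.47°.

38.5°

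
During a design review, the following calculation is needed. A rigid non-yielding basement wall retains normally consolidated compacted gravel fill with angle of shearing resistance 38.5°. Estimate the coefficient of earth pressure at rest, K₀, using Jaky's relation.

0.377

K₀ = 1 − sin φ' = 1 − sin 38.5° = 0.3775.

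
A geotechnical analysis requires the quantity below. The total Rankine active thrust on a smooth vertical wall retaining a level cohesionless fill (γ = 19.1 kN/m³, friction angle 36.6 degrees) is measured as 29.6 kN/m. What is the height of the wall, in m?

3.50 m

K_a = 0.2530. P_a = ½ K_a γ H² ⇒ H = √(2P_a/(K_a γ)).
H = √(2×29.6/(0.2530×19.1)) = 3.500 m.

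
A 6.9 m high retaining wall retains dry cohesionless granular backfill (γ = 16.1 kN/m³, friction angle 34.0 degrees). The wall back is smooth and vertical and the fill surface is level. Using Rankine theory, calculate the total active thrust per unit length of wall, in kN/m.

K_a = tan²(45° − φ/2) = 0.2827.
P_a = ½ K_a γ H² = 0.5 × 0.2827 × 16.1 × 6.9² = 108.4 kN/m.

108 kN/m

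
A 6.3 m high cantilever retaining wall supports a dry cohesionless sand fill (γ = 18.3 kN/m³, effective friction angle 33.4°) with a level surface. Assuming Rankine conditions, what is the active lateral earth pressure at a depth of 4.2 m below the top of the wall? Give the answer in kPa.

22.3 kPa

K_a = (1 − sin φ)/(1 + sin φ) = 0.2899.
σ_h = K_a γ z = 0.2899 × 18.3 × 4.2 = 22.28 kPa.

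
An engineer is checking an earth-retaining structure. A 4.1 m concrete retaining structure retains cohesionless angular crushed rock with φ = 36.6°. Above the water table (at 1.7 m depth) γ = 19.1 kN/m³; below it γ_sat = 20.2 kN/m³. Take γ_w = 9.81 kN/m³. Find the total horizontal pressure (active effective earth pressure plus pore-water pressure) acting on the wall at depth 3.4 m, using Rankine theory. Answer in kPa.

K_a = (1 − sin φ)/(1 + sin φ) = 0.2530.
γ' = 20.2 − 9.81 = 10.39 kN/m³.
Effective vertical stress at 3.4 m: σ'_v = 19.1×1.7 + 10.39×1.70 = 50.13 kPa.
σ'_h = K_a σ'_v = 0.2530 × 50.13 = 12.68 kPa; u = γ_w × 1.70 = 16.68 kPa.
Total σ_h = 12.68 + 16.68 = 29.36 kPa.

29.4 kPa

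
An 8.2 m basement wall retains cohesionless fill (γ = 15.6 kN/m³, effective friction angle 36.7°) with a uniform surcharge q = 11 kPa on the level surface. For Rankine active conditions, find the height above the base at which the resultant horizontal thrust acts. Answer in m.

2.93 m

K_a = 0.2519.
Triangular part P₁ = ½K_aγH² = 132.1 at H/3 = 2.733 m; rectangular part P₂ = K_a q H = 22.72 at H/2 = 4.100 m.
ȳ = (P₁·2.733 + P₂·4.100)/(P₁+P₂) = 2.934 m.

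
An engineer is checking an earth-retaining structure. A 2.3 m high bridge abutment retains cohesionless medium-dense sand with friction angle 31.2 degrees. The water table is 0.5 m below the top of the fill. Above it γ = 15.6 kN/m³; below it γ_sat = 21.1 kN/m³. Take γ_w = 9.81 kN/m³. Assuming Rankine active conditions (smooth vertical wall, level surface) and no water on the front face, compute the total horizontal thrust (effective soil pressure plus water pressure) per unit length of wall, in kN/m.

K_a = tan²(45° − φ/2) = 0.3175.
γ' = 21.1 − 9.81 = 11.29 kN/m³. Depth below WT = 1.8 m.
σ'_h at WT = K_a γ d_w = 2.476 kPa; at base = 2.476 + K_a γ' × 1.8 = 8.929 kPa.
P₁ (0–0.5 m) = ½×2.476×0.5 = 0.6191. P₂ (0.5–2.3 m) = ½(2.476+8.929)×1.8 = 10.26.
P_w = ½ γ_w h₂² = 0.5×9.81×1.8² = 15.89. Total = 0.6191+10.26+15.89 = 26.78 kN/m.

26.8 kN/m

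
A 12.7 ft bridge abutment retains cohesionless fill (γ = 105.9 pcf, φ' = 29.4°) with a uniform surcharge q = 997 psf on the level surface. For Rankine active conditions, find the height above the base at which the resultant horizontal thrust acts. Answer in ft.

5.50 ft

K_a = 0.3415.
Triangular part P₁ = ½K_aγH² = 2916 at H/3 = 4.233 ft; rectangular part P₂ = K_a q H = 4324 at H/2 = 6.350 ft.
ȳ = (P₁·4.233 + P₂·6.350)/(P₁+P₂) = 5.497 ft.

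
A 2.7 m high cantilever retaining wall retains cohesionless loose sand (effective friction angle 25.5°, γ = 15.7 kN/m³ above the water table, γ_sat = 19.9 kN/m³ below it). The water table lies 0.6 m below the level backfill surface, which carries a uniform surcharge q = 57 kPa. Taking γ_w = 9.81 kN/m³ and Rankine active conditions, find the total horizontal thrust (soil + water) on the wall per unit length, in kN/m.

K_a = tan²(45° − φ/2) = 0.3981.
γ' = 19.9 − 9.81 = 10.09 kN/m³. h₂ = H − d_w = 2.1 m.
σ'_h: at surface K_a·q = 22.69; at WT K_a(q+γd_w) = 26.44; at base K_a(q+γd_w+γ'h₂) = 34.88 kPa.
P₁ = ½(22.69+26.44)×0.6 = 14.74; P₂ = ½(26.44+34.88)×2.1 = 64.39; P_w = ½γ_w h₂² = 21.63.
Total = 14.74+64.39+21.63 = 100.8 kN/m.

101 kN/m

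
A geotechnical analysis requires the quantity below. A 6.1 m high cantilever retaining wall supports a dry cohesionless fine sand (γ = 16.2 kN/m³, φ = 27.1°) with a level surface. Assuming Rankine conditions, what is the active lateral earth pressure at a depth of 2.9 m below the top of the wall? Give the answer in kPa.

K_a = (1 − sin φ)/(1 + sin φ) = 0.3741.
σ_h = K_a γ z = 0.3741 × 16.2 × 2.9 = 17.57 kPa.

17.6 kPa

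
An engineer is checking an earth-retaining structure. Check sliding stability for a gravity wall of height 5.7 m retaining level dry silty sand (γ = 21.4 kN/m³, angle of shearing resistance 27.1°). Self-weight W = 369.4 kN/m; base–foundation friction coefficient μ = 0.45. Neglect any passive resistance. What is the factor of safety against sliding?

1.28

K_a = tan²(45° − 27.1°/2) = 0.3741.
P_a = ½K_aγH² = 0.5×0.3741×21.4×5.7² = 130.0 kN/m, acting at H/3 = 1.900 m above the base.
FS_sliding = μW / P_a = 0.45×369.4 / 130.0 = 1.278.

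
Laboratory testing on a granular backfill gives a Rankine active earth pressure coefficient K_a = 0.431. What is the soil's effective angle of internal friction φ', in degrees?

23.4°

K_a = tan²(45° − φ/2) ⇒ 45° − φ/2 = arctan(√0.431) = 33.29°.
φ = 2(45° − 33.29°) = 23.43°.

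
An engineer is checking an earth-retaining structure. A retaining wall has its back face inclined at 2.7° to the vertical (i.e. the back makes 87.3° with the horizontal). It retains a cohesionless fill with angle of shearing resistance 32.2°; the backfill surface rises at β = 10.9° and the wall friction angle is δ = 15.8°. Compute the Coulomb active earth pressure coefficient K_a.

0.339

K_a = sin²(α+φ) / [sin²α · sin(α−δ) · (1 + √{sin(φ+δ)sin(φ−β) / (sin(α−δ)sin(α+β))})²].
With α = 87.3°, φ = 32.2°, δ = 15.8°, β = 10.9°: K_a = 0.3392.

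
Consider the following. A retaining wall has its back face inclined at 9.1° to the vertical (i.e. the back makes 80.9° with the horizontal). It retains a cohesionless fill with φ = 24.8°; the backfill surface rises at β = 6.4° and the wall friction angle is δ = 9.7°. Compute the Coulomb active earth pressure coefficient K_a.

K_a = sin²(α+φ) / [sin²α · sin(α−δ) · (1 + √{sin(φ+δ)sin(φ−β) / (sin(α−δ)sin(α+β))})²].
With α = 80.9°, φ = 24.8°, δ = 9.7°, β = 6.4°: K_a = 0.4877.

0.488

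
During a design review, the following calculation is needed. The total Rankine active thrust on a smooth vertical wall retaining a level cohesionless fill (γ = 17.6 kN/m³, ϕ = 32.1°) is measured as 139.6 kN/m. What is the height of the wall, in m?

7.20 m

K_a = 0.3060. P_a = ½ K_a γ H² ⇒ H = √(2P_a/(K_a γ)).
H = √(2×139.6/(0.3060×17.6)) = 7.200 m.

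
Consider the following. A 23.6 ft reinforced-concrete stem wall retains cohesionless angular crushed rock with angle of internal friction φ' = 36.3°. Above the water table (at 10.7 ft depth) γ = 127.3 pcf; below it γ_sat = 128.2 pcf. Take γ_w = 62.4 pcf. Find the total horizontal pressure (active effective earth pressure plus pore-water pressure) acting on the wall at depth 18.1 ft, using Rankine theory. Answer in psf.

936 psf

K_a = (1 − sin φ)/(1 + sin φ) = 0.2563.
γ' = 128.2 − 62.4 = 65.80 pcf.
Effective vertical stress at 18.1 ft: σ'_v = 127.3×10.7 + 65.80×7.40 = 1849 psf.
σ'_h = K_a σ'_v = 0.2563 × 1849 = 473.9 psf; u = γ_w × 7.40 = 461.8 psf.
Total σ_h = 473.9 + 461.8 = 935.6 psf.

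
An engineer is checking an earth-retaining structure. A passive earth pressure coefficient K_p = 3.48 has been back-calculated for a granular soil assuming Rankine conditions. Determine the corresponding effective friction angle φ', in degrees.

K_p = (1+sin φ)/(1−sin φ) ⇒ sin φ = (K_p − 1)/(K_p + 1) = 0.5536.
φ = arcsin(0.5536) = 33.61°.

33.6°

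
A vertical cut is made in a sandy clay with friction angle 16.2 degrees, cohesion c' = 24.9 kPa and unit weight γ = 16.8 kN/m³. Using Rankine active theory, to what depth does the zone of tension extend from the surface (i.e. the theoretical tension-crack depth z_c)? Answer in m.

K_a = tan²(45° − 16.2°/2) = 0.5637; √K_a = 0.7508.
The active pressure is zero where K_a γ z = 2c√K_a, so z_c = 2c/(γ√K_a) = 2×24.9/(16.8×0.7508) = 3.948 m.

3.95 m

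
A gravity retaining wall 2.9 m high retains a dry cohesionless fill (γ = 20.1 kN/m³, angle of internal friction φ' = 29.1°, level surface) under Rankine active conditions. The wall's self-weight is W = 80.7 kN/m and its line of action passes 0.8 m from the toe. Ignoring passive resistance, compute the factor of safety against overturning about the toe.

K_a = tan²(45° − 29.1°/2) = 0.3456.
P_a = ½K_aγH² = 0.5×0.3456×20.1×2.9² = 29.21 kN/m, acting at H/3 = 0.9667 m above the base.
Overturning moment M_o = P_a × H/3 = 29.21 × 0.9667 = 28.24.
Resisting moment M_r = W × 0.8 = 80.7 × 0.8 = 64.56.
FS_overturning = M_r/M_o = 64.56/28.24 = 2.286.

2.29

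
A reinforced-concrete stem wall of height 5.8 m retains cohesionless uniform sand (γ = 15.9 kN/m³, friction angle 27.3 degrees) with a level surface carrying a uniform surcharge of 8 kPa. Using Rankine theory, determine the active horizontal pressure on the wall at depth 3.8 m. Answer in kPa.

K_a = (1 − sin φ)/(1 + sin φ) = 0.3711.
σ_v = γz + q = 15.9 × 3.8 + 8 = 68.42 kPa.
σ_h = K_a σ_v = 0.3711 × 68.42 = 25.39 kPa.

25.4 kPa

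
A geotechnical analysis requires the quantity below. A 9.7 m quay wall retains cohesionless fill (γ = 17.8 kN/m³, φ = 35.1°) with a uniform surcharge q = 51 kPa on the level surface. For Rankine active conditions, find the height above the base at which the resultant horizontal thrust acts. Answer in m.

3.83 m

K_a = 0.2698.
Triangular part P₁ = ½K_aγH² = 226.0 at H/3 = 3.233 m; rectangular part P₂ = K_a q H = 133.5 at H/2 = 4.850 m.
ȳ = (P₁·3.233 + P₂·4.850)/(P₁+P₂) = 3.834 m.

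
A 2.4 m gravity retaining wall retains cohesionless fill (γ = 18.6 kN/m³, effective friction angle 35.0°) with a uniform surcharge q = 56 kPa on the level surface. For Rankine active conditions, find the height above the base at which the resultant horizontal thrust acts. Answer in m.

K_a = 0.2710.
Triangular part P₁ = ½K_aγH² = 14.52 at H/3 = 0.8000 m; rectangular part P₂ = K_a q H = 36.42 at H/2 = 1.200 m.
ȳ = (P₁·0.8000 + P₂·1.200)/(P₁+P₂) = 1.086 m.

1.09 m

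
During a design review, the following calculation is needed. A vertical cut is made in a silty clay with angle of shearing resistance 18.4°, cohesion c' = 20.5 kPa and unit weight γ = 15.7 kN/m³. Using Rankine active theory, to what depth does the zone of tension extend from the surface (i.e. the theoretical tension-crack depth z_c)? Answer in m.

3.62 m

K_a = tan²(45° − 18.4°/2) = 0.5202; √K_a = 0.7212.
The active pressure is zero where K_a γ z = 2c√K_a, so z_c = 2c/(γ√K_a) = 2×20.5/(15.7×0.7212) = 3.621 m.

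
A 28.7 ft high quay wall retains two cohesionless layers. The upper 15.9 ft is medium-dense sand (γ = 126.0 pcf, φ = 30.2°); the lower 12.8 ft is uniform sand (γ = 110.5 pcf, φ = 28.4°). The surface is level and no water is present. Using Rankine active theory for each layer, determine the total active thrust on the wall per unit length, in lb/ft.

17600 lb/ft

K_a1 = tan²(45°−30.2°/2) = 0.3307; K_a2 = tan²(45°−28.4°/2) = 0.3554.
Layer 1: σ at base = K_a1 γ₁ h₁ = 662.4 psf; P₁ = ½×662.4×15.9 = 5266.
Layer 2: σ_v at top = γ₁h₁ = 2003; σ_h top = K_a2×2003 = 711.9; σ_h base = K_a2×(2003+110.5×12.8) = 1215.
P₂ = ½(711.9+1215)×12.8 = 12330. Total P_a = 5266+12330 = 17600 lb/ft.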